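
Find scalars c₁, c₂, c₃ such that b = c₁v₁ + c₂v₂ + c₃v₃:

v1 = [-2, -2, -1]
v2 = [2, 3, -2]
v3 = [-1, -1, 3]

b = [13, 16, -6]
c1 = -3, c2 = 3, c3 = -1

b = -3·v1 + 3·v2 + -1·v3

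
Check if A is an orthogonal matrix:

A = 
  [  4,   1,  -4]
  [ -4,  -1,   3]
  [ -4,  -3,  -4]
No

AᵀA = 
  [ 48,  20, -12]
  [ 20,  11,   5]
  [-12,   5,  41]
≠ I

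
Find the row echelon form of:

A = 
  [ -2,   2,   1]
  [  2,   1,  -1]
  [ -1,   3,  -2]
Row operations:
R2 → R2 + (1)·R1
R3 → R3 - (1/2)·R1
R3 → R3 - (2/3)·R2

Resulting echelon form:
REF = 
  [  -2,    2,    1]
  [   0,    3,    0]
  [   0,    0, -5/2]

Rank = 3 (number of non-zero pivot rows).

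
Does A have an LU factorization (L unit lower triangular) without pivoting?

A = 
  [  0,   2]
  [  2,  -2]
No.
A[1,1] = 0 but A[2,1] = 2 ≠ 0. Any LU with L unit lower triangular has (LU)[1,1] = U[1,1] and (LU)[2,1] = L[2,1]·U[1,1]; matching A forces U[1,1] = 0, which then forces (LU)[2,1] = 0 ≠ 2. A row swap (pivoting) is required.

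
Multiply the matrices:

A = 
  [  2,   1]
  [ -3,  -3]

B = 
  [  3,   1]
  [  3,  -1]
A is 2×2 and B is 2×2, so AB is 2×2. Each entry is (row of A)·(column of B):
AB[1,1] = (2)(3) + (1)(3) = 9
AB[1,2] = (2)(1) + (1)(-1) = 1
AB[2,1] = (-3)(3) + (-3)(3) = -18
AB[2,2] = (-3)(1) + (-3)(-1) = 0

AB = 
  [  9,   1]
  [-18,   0]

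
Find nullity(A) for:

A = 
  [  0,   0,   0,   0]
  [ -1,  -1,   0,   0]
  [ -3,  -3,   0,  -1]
nullity(A) = 2

Row reduce:
Swap R1 ↔ R2
R3 → R3 - (3)·R1
Swap R2 ↔ R3
REF = 
  [ -1,  -1,   0,   0]
  [  0,   0,   0,  -1]
  [  0,   0,   0,   0]
Pivot columns: 1, 4 → 2 pivots.
rank(A) = 2, so nullity(A) = 4 - 2 = 2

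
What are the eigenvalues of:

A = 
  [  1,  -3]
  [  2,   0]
λ = (1 + i√23)/2, (1 - i√23)/2  (≈ 0.5 + 2.398i, 0.5 - 2.398i)

tr(A) = 1, det(A) = 6
Characteristic polynomial: λ² - tr(A)λ + det(A) = λ² - λ + 6
λ² - λ + 6 = 0  ⇒  λ = (1 ± √((-1)² - 4·(6)))/2 = (1 ± √(-23))/2
  = (1 + i√23)/2,  (1 - i√23)/2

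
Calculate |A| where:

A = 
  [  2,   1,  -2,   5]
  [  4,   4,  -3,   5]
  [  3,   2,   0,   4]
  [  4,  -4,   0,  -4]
-256

Cofactor expansion along row 1: det(A) = a₁₁M₁₁ - a₁₂M₁₂ + a₁₃M₁₃ - a₁₄M₁₄

M₁₁ = det[[4, -3, 5]; [2, 0, 4]; [-4, 0, -4]]
  = (4)·((0)(-4) - (4)(0)) - (-3)·((2)(-4) - (4)(-4)) + (5)·((2)(0) - (0)(-4))
  = (4)(0) - (-3)(8) + (5)(0)
  = 24
M₁₂ = det[[4, -3, 5]; [3, 0, 4]; [4, 0, -4]]
  = (4)·((0)(-4) - (4)(0)) - (-3)·((3)(-4) - (4)(4)) + (5)·((3)(0) - (0)(4))
  = (4)(0) - (-3)(-28) + (5)(0)
  = -84
M₁₃ = det[[4, 4, 5]; [3, 2, 4]; [4, -4, -4]]
  = (4)·((2)(-4) - (4)(-4)) - (4)·((3)(-4) - (4)(4)) + (5)·((3)(-4) - (2)(4))
  = (4)(8) - (4)(-28) + (5)(-20)
  = 44
M₁₄ = det[[4, 4, -3]; [3, 2, 0]; [4, -4, 0]]
  = (4)·((2)(0) - (0)(-4)) - (4)·((3)(0) - (0)(4)) + (-3)·((3)(-4) - (2)(4))
  = (4)(0) - (4)(0) + (-3)(-20)
  = 60

det(A) = (2)(24) - (1)(-84) + (-2)(44) - (5)(60) = -256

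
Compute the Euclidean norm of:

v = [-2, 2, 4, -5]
7

||v||₂ = √((-2)² + (2)² + (4)² + (-5)²) = √49 = 7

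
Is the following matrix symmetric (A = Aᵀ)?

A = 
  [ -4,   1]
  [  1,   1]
Yes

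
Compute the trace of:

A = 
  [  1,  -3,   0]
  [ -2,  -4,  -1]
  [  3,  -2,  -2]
-5

tr(A) = 1 + -4 + -2 = -5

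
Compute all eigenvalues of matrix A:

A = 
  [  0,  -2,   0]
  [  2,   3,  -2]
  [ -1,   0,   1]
λ = 0, 2 + i√3, 2 - i√3  (≈ 0, 2 + 1.732i, 2 - 1.732i)

Characteristic polynomial: det(λI - A) = λ³ - 4λ² + 7λ
The constant term is 0, so λ = 0 is a root: p(λ) = λ(λ² - 4λ + 7)
λ² - 4λ + 7 = 0  ⇒  λ = (4 ± √((-4)² - 4·(7)))/2 = (4 ± √(-12))/2
  = 2 + i√3,  2 - i√3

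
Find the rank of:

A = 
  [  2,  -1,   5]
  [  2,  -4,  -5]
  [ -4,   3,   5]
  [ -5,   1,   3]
rank(A) = 3

Row reduce:
R2 → R2 - (1)·R1
R3 → R3 + (2)·R1
R4 → R4 + (5/2)·R1
R3 → R3 + (1/3)·R2
R4 → R4 - (1/2)·R2
R4 → R4 - (123/70)·R3
REF = 
  [   2,   -1,    5]
  [   0,   -3,  -10]
  [   0,    0, 35/3]
  [   0,    0,    0]
Pivot columns: 1, 2, 3 → 3 pivots.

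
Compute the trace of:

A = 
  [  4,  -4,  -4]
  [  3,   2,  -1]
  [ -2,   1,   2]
8

tr(A) = 4 + 2 + 2 = 8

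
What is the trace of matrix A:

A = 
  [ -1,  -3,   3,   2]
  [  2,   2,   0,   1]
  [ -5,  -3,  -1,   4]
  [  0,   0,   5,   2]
2

tr(A) = -1 + 2 + -1 + 2 = 2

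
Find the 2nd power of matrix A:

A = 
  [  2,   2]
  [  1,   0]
A² = A·A:
A²[1,1] = (2)(2) + (2)(1) = 6
A²[1,2] = (2)(2) + (2)(0) = 4
A²[2,1] = (1)(2) + (0)(1) = 2
A²[2,2] = (1)(2) + (0)(0) = 2
A² = 
  [  6,   4]
  [  2,   2]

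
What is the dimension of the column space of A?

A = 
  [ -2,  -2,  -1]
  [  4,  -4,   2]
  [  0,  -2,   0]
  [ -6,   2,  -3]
Row reduce:
R2 → R2 + (2)·R1
R4 → R4 - (3)·R1
R3 → R3 - (1/4)·R2
R4 → R4 + (1)·R2
REF = 
  [ -2,  -2,  -1]
  [  0,  -8,   0]
  [  0,   0,   0]
  [  0,   0,   0]
Pivot columns: 1, 2 → 2 pivots.
dim(Col(A)) = number of pivot columns = 2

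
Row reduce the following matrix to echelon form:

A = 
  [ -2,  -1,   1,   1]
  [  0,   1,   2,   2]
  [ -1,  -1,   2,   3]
Row operations:
R3 → R3 - (1/2)·R1
R3 → R3 + (1/2)·R2

Resulting echelon form:
REF = 
  [ -2,  -1,   1,   1]
  [  0,   1,   2,   2]
  [  0,   0, 5/2, 7/2]

Rank = 3 (number of non-zero pivot rows).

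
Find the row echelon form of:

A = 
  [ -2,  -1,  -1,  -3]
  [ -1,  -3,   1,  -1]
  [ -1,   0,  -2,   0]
Row operations:
R2 → R2 - (1/2)·R1
R3 → R3 - (1/2)·R1
R3 → R3 + (1/5)·R2

Resulting echelon form:
REF = 
  [  -2,   -1,   -1,   -3]
  [   0, -5/2,  3/2,  1/2]
  [   0,    0, -6/5,  8/5]

Rank = 3 (number of non-zero pivot rows).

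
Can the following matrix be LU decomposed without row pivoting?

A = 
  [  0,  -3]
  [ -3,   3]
No.
A[1,1] = 0 but A[2,1] = -3 ≠ 0. Any LU with L unit lower triangular has (LU)[1,1] = U[1,1] and (LU)[2,1] = L[2,1]·U[1,1]; matching A forces U[1,1] = 0, which then forces (LU)[2,1] = 0 ≠ -3. A row swap (pivoting) is required.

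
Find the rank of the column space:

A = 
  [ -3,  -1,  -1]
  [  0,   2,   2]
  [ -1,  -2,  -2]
Row reduce:
R3 → R3 - (1/3)·R1
R3 → R3 + (5/6)·R2
REF = 
  [ -3,  -1,  -1]
  [  0,   2,   2]
  [  0,   0,   0]
Pivot columns: 1, 2 → 2 pivots.
dim(Col(A)) = number of pivot columns = 2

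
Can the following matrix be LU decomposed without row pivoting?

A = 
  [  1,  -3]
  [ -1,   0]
Yes.
A[1,1] = 1 ≠ 0, so Gaussian elimination proceeds without a row swap: multiplier ℓ₂₁ = (-1)/(1) = -1, and U[2,2] = 0 - (-1)(-3) = -3.
L = 
  [  1,   0]
  [ -1,   1]
U = 
  [  1,  -3]
  [  0,  -3]
Check row 2 of LU: [(-1)(1), (-1)(-3) + (-3)] = [-1, 0] = row 2 of A ✓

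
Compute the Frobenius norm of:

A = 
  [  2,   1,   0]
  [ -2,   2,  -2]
||A||_F = 4.123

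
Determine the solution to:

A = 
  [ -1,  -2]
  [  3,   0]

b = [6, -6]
x = [-2, -2]

Row reduce the augmented matrix [A|b]:
R2 → R2 + (3)·R1
REF = 
  [ -1,  -2,   6]
  [  0,  -6,  12]

Back-substitution:
x₂ = 12 / (-6) = -2
x₁ = (6 - (-2)(-2)) / (-1) = -2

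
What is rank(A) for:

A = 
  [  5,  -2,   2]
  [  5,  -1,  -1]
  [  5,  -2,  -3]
rank(A) = 3

Row reduce:
R2 → R2 - (1)·R1
R3 → R3 - (1)·R1
REF = 
  [  5,  -2,   2]
  [  0,   1,  -3]
  [  0,   0,  -5]
Pivot columns: 1, 2, 3 → 3 pivots.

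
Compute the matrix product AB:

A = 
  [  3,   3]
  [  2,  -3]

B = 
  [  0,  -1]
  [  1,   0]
A is 2×2 and B is 2×2, so AB is 2×2. Each entry is (row of A)·(column of B):
AB[1,1] = (3)(0) + (3)(1) = 3
AB[1,2] = (3)(-1) + (3)(0) = -3
AB[2,1] = (2)(0) + (-3)(1) = -3
AB[2,2] = (2)(-1) + (-3)(0) = -2

AB = 
  [  3,  -3]
  [ -3,  -2]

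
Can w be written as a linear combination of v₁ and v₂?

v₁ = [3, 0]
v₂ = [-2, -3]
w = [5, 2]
Yes

Form the augmented matrix and row-reduce:
[v₁|v₂|w] = 
  [  3,  -2,   5]
  [  0,  -3,   2]
(already in echelon form — no row operations needed)

No row of the form [0 0 | nonzero], so the system is consistent. Back-substitution gives c₁ = 11/9, c₂ = -2/3: w = (11/9)·v₁ + (-2/3)·v₂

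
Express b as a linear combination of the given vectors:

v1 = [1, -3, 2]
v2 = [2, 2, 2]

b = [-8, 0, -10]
c1 = -2, c2 = -3

b = -2·v1 + -3·v2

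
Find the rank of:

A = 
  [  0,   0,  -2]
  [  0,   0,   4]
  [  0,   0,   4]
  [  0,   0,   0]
Row reduce:
R2 → R2 + (2)·R1
R3 → R3 + (2)·R1
REF = 
  [  0,   0,  -2]
  [  0,   0,   0]
  [  0,   0,   0]
  [  0,   0,   0]
Pivot columns: 3 → 1 pivot.

rank(A) = 1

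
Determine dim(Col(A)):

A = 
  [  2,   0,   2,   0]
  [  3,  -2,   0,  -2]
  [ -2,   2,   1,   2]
dim(Col(A)) = 2

Row reduce:
R2 → R2 - (3/2)·R1
R3 → R3 + (1)·R1
R3 → R3 + (1)·R2
REF = 
  [  2,   0,   2,   0]
  [  0,  -2,  -3,  -2]
  [  0,   0,   0,   0]
Pivot columns: 1, 2 → 2 pivots.
dim(Col(A)) = number of pivot columns = 2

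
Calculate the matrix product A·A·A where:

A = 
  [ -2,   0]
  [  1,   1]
A^3 = 
  [ -8,   0]
  [  3,   1]

A² = A·A:
A²[1,1] = (-2)(-2) + (0)(1) = 4
A²[1,2] = (-2)(0) + (0)(1) = 0
A²[2,1] = (1)(-2) + (1)(1) = -1
A²[2,2] = (1)(0) + (1)(1) = 1
A² = 
  [  4,   0]
  [ -1,   1]

A^3 = A^2·A:
A^3[1,1] = (4)(-2) + (0)(1) = -8
A^3[1,2] = (4)(0) + (0)(1) = 0
A^3[2,1] = (-1)(-2) + (1)(1) = 3
A^3[2,2] = (-1)(0) + (1)(1) = 1
A^3 = 
  [ -8,   0]
  [  3,   1]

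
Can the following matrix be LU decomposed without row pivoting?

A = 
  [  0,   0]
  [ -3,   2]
No.
A[1,1] = 0 but A[2,1] = -3 ≠ 0. Any LU with L unit lower triangular has (LU)[1,1] = U[1,1] and (LU)[2,1] = L[2,1]·U[1,1]; matching A forces U[1,1] = 0, which then forces (LU)[2,1] = 0 ≠ -3. A row swap (pivoting) is required.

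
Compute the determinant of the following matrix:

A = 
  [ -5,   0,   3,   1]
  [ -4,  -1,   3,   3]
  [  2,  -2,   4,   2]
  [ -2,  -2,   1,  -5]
-210

Cofactor expansion along row 1: det(A) = a₁₁M₁₁ - a₁₂M₁₂ + a₁₃M₁₃ - a₁₄M₁₄

M₁₁ = det[[-1, 3, 3]; [-2, 4, 2]; [-2, 1, -5]]
  = (-1)·((4)(-5) - (2)(1)) - (3)·((-2)(-5) - (2)(-2)) + (3)·((-2)(1) - (4)(-2))
  = (-1)(-22) - (3)(14) + (3)(6)
  = -2
M₁₂ = det[[-4, 3, 3]; [2, 4, 2]; [-2, 1, -5]]
  = (-4)·((4)(-5) - (2)(1)) - (3)·((2)(-5) - (2)(-2)) + (3)·((2)(1) - (4)(-2))
  = (-4)(-22) - (3)(-6) + (3)(10)
  = 136
M₁₃ = det[[-4, -1, 3]; [2, -2, 2]; [-2, -2, -5]]
  = (-4)·((-2)(-5) - (2)(-2)) - (-1)·((2)(-5) - (2)(-2)) + (3)·((2)(-2) - (-2)(-2))
  = (-4)(14) - (-1)(-6) + (3)(-8)
  = -86
M₁₄ = det[[-4, -1, 3]; [2, -2, 4]; [-2, -2, 1]]
  = (-4)·((-2)(1) - (4)(-2)) - (-1)·((2)(1) - (4)(-2)) + (3)·((2)(-2) - (-2)(-2))
  = (-4)(6) - (-1)(10) + (3)(-8)
  = -38

det(A) = (-5)(-2) - (0)(136) + (3)(-86) - (1)(-38) = -210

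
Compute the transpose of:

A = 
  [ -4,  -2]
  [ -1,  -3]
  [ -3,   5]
Aᵀ = 
  [ -4,  -1,  -3]
  [ -2,  -3,   5]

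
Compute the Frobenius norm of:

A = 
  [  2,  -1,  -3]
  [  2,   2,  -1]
||A||_F = 4.796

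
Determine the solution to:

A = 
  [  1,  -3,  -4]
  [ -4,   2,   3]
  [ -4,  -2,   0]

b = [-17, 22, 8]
x = [-3, 2, 2]

Row reduce the augmented matrix [A|b]:
R2 → R2 + (4)·R1
R3 → R3 + (4)·R1
R3 → R3 - (7/5)·R2
REF = 
  [   1,   -3,   -4,  -17]
  [   0,  -10,  -13,  -46]
  [   0,    0, 11/5, 22/5]

Back-substitution:
x₃ = (22/5) / (11/5) = 2
x₂ = (-46 - (-13)(2)) / (-10) = 2
x₁ = (-17 - (-3)(2) - (-4)(2)) / 1 = -3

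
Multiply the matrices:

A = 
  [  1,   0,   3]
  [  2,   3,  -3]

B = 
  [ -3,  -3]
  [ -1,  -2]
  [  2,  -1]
A is 2×3 and B is 3×2, so AB is 2×2. Each entry is (row of A)·(column of B):
AB[1,1] = (1)(-3) + (0)(-1) + (3)(2) = 3
AB[1,2] = (1)(-3) + (0)(-2) + (3)(-1) = -6
AB[2,1] = (2)(-3) + (3)(-1) + (-3)(2) = -15
AB[2,2] = (2)(-3) + (3)(-2) + (-3)(-1) = -9

AB = 
  [  3,  -6]
  [-15,  -9]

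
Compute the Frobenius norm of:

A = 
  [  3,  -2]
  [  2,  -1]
||A||_F = 4.243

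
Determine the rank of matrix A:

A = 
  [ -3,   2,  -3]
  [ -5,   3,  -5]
rank(A) = 2

Row reduce:
R2 → R2 - (5/3)·R1
REF = 
  [  -3,    2,   -3]
  [   0, -1/3,    0]
Pivot columns: 1, 2 → 2 pivots.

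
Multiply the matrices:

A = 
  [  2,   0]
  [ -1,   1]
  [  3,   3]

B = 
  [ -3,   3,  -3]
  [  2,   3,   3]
AB = 
  [ -6,   6,  -6]
  [  5,   0,   6]
  [ -3,  18,   0]

A is 3×2 and B is 2×3, so AB is 3×3. Each entry is (row of A)·(column of B):
AB[1,1] = (2)(-3) + (0)(2) = -6
AB[1,2] = (2)(3) + (0)(3) = 6
AB[1,3] = (2)(-3) + (0)(3) = -6
AB[2,1] = (-1)(-3) + (1)(2) = 5
AB[2,2] = (-1)(3) + (1)(3) = 0
AB[2,3] = (-1)(-3) + (1)(3) = 6
AB[3,1] = (3)(-3) + (3)(2) = -3
AB[3,2] = (3)(3) + (3)(3) = 18
AB[3,3] = (3)(-3) + (3)(3) = 0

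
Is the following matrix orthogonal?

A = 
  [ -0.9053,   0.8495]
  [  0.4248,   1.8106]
No

AᵀA = 
  [  1,   0.0001]
  [  0.0001,   3.9999]
≠ I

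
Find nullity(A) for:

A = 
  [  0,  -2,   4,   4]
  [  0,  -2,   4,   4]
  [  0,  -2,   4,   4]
nullity(A) = 3

Row reduce:
R2 → R2 - (1)·R1
R3 → R3 - (1)·R1
REF = 
  [  0,  -2,   4,   4]
  [  0,   0,   0,   0]
  [  0,   0,   0,   0]
Pivot columns: 2 → 1 pivot.
rank(A) = 1, so nullity(A) = 4 - 1 = 3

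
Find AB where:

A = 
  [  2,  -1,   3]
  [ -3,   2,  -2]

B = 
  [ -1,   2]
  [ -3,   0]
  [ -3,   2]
A is 2×3 and B is 3×2, so AB is 2×2. Each entry is (row of A)·(column of B):
AB[1,1] = (2)(-1) + (-1)(-3) + (3)(-3) = -8
AB[1,2] = (2)(2) + (-1)(0) + (3)(2) = 10
AB[2,1] = (-3)(-1) + (2)(-3) + (-2)(-3) = 3
AB[2,2] = (-3)(2) + (2)(0) + (-2)(2) = -10

AB = 
  [ -8,  10]
  [  3, -10]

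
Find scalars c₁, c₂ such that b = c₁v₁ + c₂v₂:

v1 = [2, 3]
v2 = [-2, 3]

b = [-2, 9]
c1 = 1, c2 = 2

b = 1·v1 + 2·v2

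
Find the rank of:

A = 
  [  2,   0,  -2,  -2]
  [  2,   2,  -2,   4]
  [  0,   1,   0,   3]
Row reduce:
R2 → R2 - (1)·R1
R3 → R3 - (1/2)·R2
REF = 
  [  2,   0,  -2,  -2]
  [  0,   2,   0,   6]
  [  0,   0,   0,   0]
Pivot columns: 1, 2 → 2 pivots.

rank(A) = 2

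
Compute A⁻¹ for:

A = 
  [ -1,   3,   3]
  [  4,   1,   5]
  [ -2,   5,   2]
det(A) = (-1)·((1)(2) - (5)(5)) - (3)·((4)(2) - (5)(-2)) + (3)·((4)(5) - (1)(-2))
  = (-1)(-23) - (3)(18) + (3)(22)
  = 35
det(A) = 35 ≠ 0, so A is invertible.

Cofactors Cᵢⱼ = (-1)ⁱ⁺ʲ·Mᵢⱼ:
C = 
  [-23, -18,  22]
  [  9,   4,  -1]
  [ 12,  17, -13]

adj(A) = Cᵀ:
adj(A) = 
  [-23,   9,  12]
  [-18,   4,  17]
  [ 22,  -1, -13]

A⁻¹ = (1/35) · adj(A):
A⁻¹ = 
  [-23/35,   9/35,  12/35]
  [-18/35,   4/35,  17/35]
  [ 22/35,  -1/35, -13/35]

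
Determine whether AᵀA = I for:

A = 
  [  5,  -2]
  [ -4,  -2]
No

AᵀA = 
  [ 41,  -2]
  [ -2,   8]
≠ I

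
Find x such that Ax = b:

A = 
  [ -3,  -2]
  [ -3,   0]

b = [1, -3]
x = [1, -2]

Row reduce the augmented matrix [A|b]:
R2 → R2 - (1)·R1
REF = 
  [ -3,  -2,   1]
  [  0,   2,  -4]

Back-substitution:
x₂ = (-4) / 2 = -2
x₁ = (1 - (-2)(-2)) / (-3) = 1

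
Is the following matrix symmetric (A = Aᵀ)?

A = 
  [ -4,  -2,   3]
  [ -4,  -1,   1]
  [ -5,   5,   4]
No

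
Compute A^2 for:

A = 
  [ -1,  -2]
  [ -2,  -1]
A² = A·A:
A²[1,1] = (-1)(-1) + (-2)(-2) = 5
A²[1,2] = (-1)(-2) + (-2)(-1) = 4
A²[2,1] = (-2)(-1) + (-1)(-2) = 4
A²[2,2] = (-2)(-2) + (-1)(-1) = 5
A² = 
  [  5,   4]
  [  4,   5]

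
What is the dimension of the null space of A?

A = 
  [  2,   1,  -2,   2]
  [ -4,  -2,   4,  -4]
nullity(A) = 3

Row reduce:
R2 → R2 + (2)·R1
REF = 
  [  2,   1,  -2,   2]
  [  0,   0,   0,   0]
Pivot columns: 1 → 1 pivot.
rank(A) = 1, so nullity(A) = 4 - 1 = 3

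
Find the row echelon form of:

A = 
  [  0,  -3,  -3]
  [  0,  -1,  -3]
Row operations:
R2 → R2 - (1/3)·R1

Resulting echelon form:
REF = 
  [  0,  -3,  -3]
  [  0,   0,  -2]

Rank = 2 (number of non-zero pivot rows).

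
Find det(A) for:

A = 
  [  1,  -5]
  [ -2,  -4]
-14

For a 2×2 matrix, det = ad - bc = (1)(-4) - (-5)(-2) = -14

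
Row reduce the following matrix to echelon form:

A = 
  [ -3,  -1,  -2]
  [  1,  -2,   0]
Row operations:
R2 → R2 + (1/3)·R1

Resulting echelon form:
REF = 
  [  -3,   -1,   -2]
  [   0, -7/3, -2/3]

Rank = 2 (number of non-zero pivot rows).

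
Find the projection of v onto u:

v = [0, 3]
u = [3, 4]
v·u = (0)(3) + (3)(4) = 12
u·u = (3)² + (4)² = 25
proj_u(v) = (v·u / u·u) × u = (12/25) × u

proj_u(v) = [36/25, 48/25]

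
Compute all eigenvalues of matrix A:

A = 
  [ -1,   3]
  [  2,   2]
tr(A) = 1, det(A) = -8
Characteristic polynomial: λ² - tr(A)λ + det(A) = λ² - λ - 8
λ² - λ - 8 = 0  ⇒  λ = (1 ± √((-1)² - 4·(-8)))/2 = (1 ± √(33))/2
  = (1 + √33)/2,  (1 - √33)/2

λ = (1 + √33)/2, (1 - √33)/2  (≈ 3.372, -2.372)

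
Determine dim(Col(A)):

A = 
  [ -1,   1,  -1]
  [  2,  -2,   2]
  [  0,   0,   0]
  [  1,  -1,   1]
Row reduce:
R2 → R2 + (2)·R1
R4 → R4 + (1)·R1
REF = 
  [ -1,   1,  -1]
  [  0,   0,   0]
  [  0,   0,   0]
  [  0,   0,   0]
Pivot columns: 1 → 1 pivot.
dim(Col(A)) = number of pivot columns = 1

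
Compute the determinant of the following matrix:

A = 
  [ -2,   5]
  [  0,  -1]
For a 2×2 matrix, det = ad - bc = (-2)(-1) - (5)(0) = 2

det(A) = 2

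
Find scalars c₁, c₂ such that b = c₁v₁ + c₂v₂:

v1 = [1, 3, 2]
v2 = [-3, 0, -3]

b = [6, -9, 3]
c1 = -3, c2 = -3

b = -3·v1 + -3·v2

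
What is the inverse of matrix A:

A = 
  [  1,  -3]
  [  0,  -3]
det(A) = (1)(-3) - (-3)(0) = -3
For a 2×2 matrix, A⁻¹ = (1/det(A)) · [[d, -b], [-c, a]]
    = (-1/3) · [[-3, 3], [0, 1]]

A⁻¹ = 
  [   1,   -1]
  [   0, -1/3]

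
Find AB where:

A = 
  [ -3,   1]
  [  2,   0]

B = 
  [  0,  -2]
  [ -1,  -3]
A is 2×2 and B is 2×2, so AB is 2×2. Each entry is (row of A)·(column of B):
AB[1,1] = (-3)(0) + (1)(-1) = -1
AB[1,2] = (-3)(-2) + (1)(-3) = 3
AB[2,1] = (2)(0) + (0)(-1) = 0
AB[2,2] = (2)(-2) + (0)(-3) = -4

AB = 
  [ -1,   3]
  [  0,  -4]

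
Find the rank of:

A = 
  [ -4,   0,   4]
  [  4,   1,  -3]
Row reduce:
R2 → R2 + (1)·R1
REF = 
  [ -4,   0,   4]
  [  0,   1,   1]
Pivot columns: 1, 2 → 2 pivots.

rank(A) = 2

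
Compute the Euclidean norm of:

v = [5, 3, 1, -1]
6

||v||₂ = √((5)² + (3)² + (1)² + (-1)²) = √36 = 6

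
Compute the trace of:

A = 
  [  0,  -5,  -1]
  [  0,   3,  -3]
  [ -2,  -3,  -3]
0

tr(A) = 0 + 3 + -3 = 0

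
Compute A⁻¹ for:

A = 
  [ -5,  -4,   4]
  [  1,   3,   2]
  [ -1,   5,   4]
det(A) = (-5)·((3)(4) - (2)(5)) - (-4)·((1)(4) - (2)(-1)) + (4)·((1)(5) - (3)(-1))
  = (-5)(2) - (-4)(6) + (4)(8)
  = 46
det(A) = 46 ≠ 0, so A is invertible.

Cofactors Cᵢⱼ = (-1)ⁱ⁺ʲ·Mᵢⱼ:
C = 
  [  2,  -6,   8]
  [ 36, -16,  29]
  [-20,  14, -11]

adj(A) = Cᵀ:
adj(A) = 
  [  2,  36, -20]
  [ -6, -16,  14]
  [  8,  29, -11]

A⁻¹ = (1/46) · adj(A):
A⁻¹ = 
  [  1/23,  18/23, -10/23]
  [ -3/23,  -8/23,   7/23]
  [  4/23,  29/46, -11/46]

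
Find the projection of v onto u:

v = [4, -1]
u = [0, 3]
proj_u(v) = [0, -1]

v·u = (4)(0) + (-1)(3) = -3
u·u = (0)² + (3)² = 9
proj_u(v) = (v·u / u·u) × u = (-3/9) × u = (-1/3) × u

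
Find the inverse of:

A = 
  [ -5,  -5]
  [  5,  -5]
det(A) = (-5)(-5) - (-5)(5) = 50
For a 2×2 matrix, A⁻¹ = (1/det(A)) · [[d, -b], [-c, a]]
    = (1/50) · [[-5, 5], [-5, -5]]

A⁻¹ = 
  [-1/10,  1/10]
  [-1/10, -1/10]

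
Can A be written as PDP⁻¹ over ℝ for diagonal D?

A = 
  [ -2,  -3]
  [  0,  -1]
Yes

tr(A) = -3, det(A) = 2
Characteristic polynomial: λ² - tr(A)λ + det(A) = λ² + 3λ + 2
λ² + 3λ + 2 = (λ + 2)(λ + 1)
Eigenvalues: -1, -2
λ=-2: alg. mult. = 1, geom. mult. = 2 - rank(A - (-2)I) = 2 - 1 = 1
λ=-1: alg. mult. = 1, geom. mult. = 2 - rank(A - (-1)I) = 2 - 1 = 1
Sum of geometric multiplicities equals n, so A has n independent eigenvectors.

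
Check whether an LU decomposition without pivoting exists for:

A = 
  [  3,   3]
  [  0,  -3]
Yes.
A[1,1] = 3 ≠ 0, so Gaussian elimination proceeds without a row swap: multiplier ℓ₂₁ = (0)/(3) = 0, and U[2,2] = -3 - (0)(3) = -3.
L = 
  [  1,   0]
  [  0,   1]
U = 
  [  3,   3]
  [  0,  -3]
Check row 2 of LU: [(0)(3), (0)(3) + (-3)] = [0, -3] = row 2 of A ✓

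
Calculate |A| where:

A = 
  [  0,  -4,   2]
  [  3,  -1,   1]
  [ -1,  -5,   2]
-4

Cofactor expansion along row 1:
det(A) = (0)·((-1)(2) - (1)(-5)) - (-4)·((3)(2) - (1)(-1)) + (2)·((3)(-5) - (-1)(-1))
  = (0)(3) - (-4)(7) + (2)(-16)
  = -4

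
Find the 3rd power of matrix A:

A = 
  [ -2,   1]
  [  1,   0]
A² = A·A:
A²[1,1] = (-2)(-2) + (1)(1) = 5
A²[1,2] = (-2)(1) + (1)(0) = -2
A²[2,1] = (1)(-2) + (0)(1) = -2
A²[2,2] = (1)(1) + (0)(0) = 1
A² = 
  [  5,  -2]
  [ -2,   1]

A^3 = A^2·A:
A^3[1,1] = (5)(-2) + (-2)(1) = -12
A^3[1,2] = (5)(1) + (-2)(0) = 5
A^3[2,1] = (-2)(-2) + (1)(1) = 5
A^3[2,2] = (-2)(1) + (1)(0) = -2
A^3 = 
  [-12,   5]
  [  5,  -2]

Therefore
A^3 = 
  [-12,   5]
  [  5,  -2]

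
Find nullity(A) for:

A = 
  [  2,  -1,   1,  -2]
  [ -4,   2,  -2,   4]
nullity(A) = 3

Row reduce:
R2 → R2 + (2)·R1
REF = 
  [  2,  -1,   1,  -2]
  [  0,   0,   0,   0]
Pivot columns: 1 → 1 pivot.
rank(A) = 1, so nullity(A) = 4 - 1 = 3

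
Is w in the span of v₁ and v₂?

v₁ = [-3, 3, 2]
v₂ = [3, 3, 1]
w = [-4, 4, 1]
No

Form the augmented matrix and row-reduce:
[v₁|v₂|w] = 
  [ -3,   3,  -4]
  [  3,   3,   4]
  [  2,   1,   1]
R2 → R2 + (1)·R1
R3 → R3 + (2/3)·R1
R3 → R3 - (1/2)·R2
REF = 
  [  -3,    3,   -4]
  [   0,    6,    0]
  [   0,    0, -5/3]

Row 3 reads [0 0 | -5/3], i.e. 0 = -5/3, so the system is inconsistent and w ∉ span{v₁, v₂}.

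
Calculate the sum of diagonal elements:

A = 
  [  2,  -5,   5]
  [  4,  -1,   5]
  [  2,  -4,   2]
3

tr(A) = 2 + -1 + 2 = 3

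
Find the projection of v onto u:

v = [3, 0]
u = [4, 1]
proj_u(v) = [48/17, 12/17]

v·u = (3)(4) + (0)(1) = 12
u·u = (4)² + (1)² = 17
proj_u(v) = (v·u / u·u) × u = (12/17) × u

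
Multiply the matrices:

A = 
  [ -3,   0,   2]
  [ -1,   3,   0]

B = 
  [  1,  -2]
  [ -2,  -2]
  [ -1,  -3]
AB = 
  [ -5,   0]
  [ -7,  -4]

A is 2×3 and B is 3×2, so AB is 2×2. Each entry is (row of A)·(column of B):
AB[1,1] = (-3)(1) + (0)(-2) + (2)(-1) = -5
AB[1,2] = (-3)(-2) + (0)(-2) + (2)(-3) = 0
AB[2,1] = (-1)(1) + (3)(-2) + (0)(-1) = -7
AB[2,2] = (-1)(-2) + (3)(-2) + (0)(-3) = -4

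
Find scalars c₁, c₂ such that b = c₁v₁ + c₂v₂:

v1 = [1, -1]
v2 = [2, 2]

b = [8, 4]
c1 = 2, c2 = 3

b = 2·v1 + 3·v2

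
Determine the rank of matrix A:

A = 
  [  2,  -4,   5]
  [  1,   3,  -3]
Row reduce:
R2 → R2 - (1/2)·R1
REF = 
  [    2,    -4,     5]
  [    0,     5, -11/2]
Pivot columns: 1, 2 → 2 pivots.

rank(A) = 2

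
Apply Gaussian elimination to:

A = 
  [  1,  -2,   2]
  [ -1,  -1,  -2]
Row operations:
R2 → R2 + (1)·R1

Resulting echelon form:
REF = 
  [  1,  -2,   2]
  [  0,  -3,   0]

Rank = 2 (number of non-zero pivot rows).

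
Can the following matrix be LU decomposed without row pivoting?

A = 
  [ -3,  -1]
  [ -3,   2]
Yes.
A[1,1] = -3 ≠ 0, so Gaussian elimination proceeds without a row swap: multiplier ℓ₂₁ = (-3)/(-3) = 1, and U[2,2] = 2 - (1)(-1) = 3.
L = 
  [  1,   0]
  [  1,   1]
U = 
  [ -3,  -1]
  [  0,   3]
Check row 2 of LU: [(1)(-3), (1)(-1) + 3] = [-3, 2] = row 2 of A ✓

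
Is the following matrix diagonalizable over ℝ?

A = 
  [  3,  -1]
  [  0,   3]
No

tr(A) = 6, det(A) = 9
Characteristic polynomial: λ² - tr(A)λ + det(A) = λ² - 6λ + 9
λ² - 6λ + 9 = (λ - 3)²
Eigenvalues: 3, 3
λ=3: alg. mult. = 2, geom. mult. = 2 - rank(A - (3)I) = 2 - 1 = 1
Sum of geometric multiplicities = 1 < n = 2, so there aren't enough independent eigenvectors.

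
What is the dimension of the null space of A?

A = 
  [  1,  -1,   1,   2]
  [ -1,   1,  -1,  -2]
nullity(A) = 3

Row reduce:
R2 → R2 + (1)·R1
REF = 
  [  1,  -1,   1,   2]
  [  0,   0,   0,   0]
Pivot columns: 1 → 1 pivot.
rank(A) = 1, so nullity(A) = 4 - 1 = 3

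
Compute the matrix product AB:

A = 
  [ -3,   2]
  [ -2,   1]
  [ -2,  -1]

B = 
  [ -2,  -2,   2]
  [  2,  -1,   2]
A is 3×2 and B is 2×3, so AB is 3×3. Each entry is (row of A)·(column of B):
AB[1,1] = (-3)(-2) + (2)(2) = 10
AB[1,2] = (-3)(-2) + (2)(-1) = 4
AB[1,3] = (-3)(2) + (2)(2) = -2
AB[2,1] = (-2)(-2) + (1)(2) = 6
AB[2,2] = (-2)(-2) + (1)(-1) = 3
AB[2,3] = (-2)(2) + (1)(2) = -2
AB[3,1] = (-2)(-2) + (-1)(2) = 2
AB[3,2] = (-2)(-2) + (-1)(-1) = 5
AB[3,3] = (-2)(2) + (-1)(2) = -6

AB = 
  [ 10,   4,  -2]
  [  6,   3,  -2]
  [  2,   5,  -6]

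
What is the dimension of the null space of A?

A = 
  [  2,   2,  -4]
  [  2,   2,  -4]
nullity(A) = 2

Row reduce:
R2 → R2 - (1)·R1
REF = 
  [  2,   2,  -4]
  [  0,   0,   0]
Pivot columns: 1 → 1 pivot.
rank(A) = 1, so nullity(A) = 3 - 1 = 2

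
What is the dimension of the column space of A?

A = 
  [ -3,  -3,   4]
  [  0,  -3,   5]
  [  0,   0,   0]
Row reduce:
(no row operations needed)
REF = 
  [ -3,  -3,   4]
  [  0,  -3,   5]
  [  0,   0,   0]
Pivot columns: 1, 2 → 2 pivots.
dim(Col(A)) = number of pivot columns = 2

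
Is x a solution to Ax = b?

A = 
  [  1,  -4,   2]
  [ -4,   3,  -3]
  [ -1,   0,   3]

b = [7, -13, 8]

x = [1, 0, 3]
Yes

Ax = [7, -13, 8] = b ✓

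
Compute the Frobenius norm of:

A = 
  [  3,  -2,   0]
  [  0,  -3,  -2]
||A||_F = 5.099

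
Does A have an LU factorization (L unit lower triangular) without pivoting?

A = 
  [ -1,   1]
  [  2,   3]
Yes.
A[1,1] = -1 ≠ 0, so Gaussian elimination proceeds without a row swap: multiplier ℓ₂₁ = (2)/(-1) = -2, and U[2,2] = 3 - (-2)(1) = 5.
L = 
  [  1,   0]
  [ -2,   1]
U = 
  [ -1,   1]
  [  0,   5]
Check row 2 of LU: [(-2)(-1), (-2)(1) + 5] = [2, 3] = row 2 of A ✓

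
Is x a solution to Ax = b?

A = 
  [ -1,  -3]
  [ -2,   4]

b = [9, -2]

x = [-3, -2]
Yes

Ax = [9, -2] = b ✓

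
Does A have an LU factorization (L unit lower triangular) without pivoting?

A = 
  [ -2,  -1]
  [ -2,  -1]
Yes.
A[1,1] = -2 ≠ 0, so Gaussian elimination proceeds without a row swap: multiplier ℓ₂₁ = (-2)/(-2) = 1, and U[2,2] = -1 - (1)(-1) = 0.
L = 
  [  1,   0]
  [  1,   1]
U = 
  [ -2,  -1]
  [  0,   0]
Check row 2 of LU: [(1)(-2), (1)(-1) + 0] = [-2, -1] = row 2 of A ✓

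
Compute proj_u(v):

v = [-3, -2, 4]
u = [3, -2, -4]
v·u = (-3)(3) + (-2)(-2) + (4)(-4) = -21
u·u = (3)² + (-2)² + (-4)² = 29
proj_u(v) = (v·u / u·u) × u = (-21/29) × u

proj_u(v) = [-63/29, 42/29, 84/29]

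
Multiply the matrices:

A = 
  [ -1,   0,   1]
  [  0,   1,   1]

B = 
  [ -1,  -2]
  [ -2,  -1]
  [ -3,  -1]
A is 2×3 and B is 3×2, so AB is 2×2. Each entry is (row of A)·(column of B):
AB[1,1] = (-1)(-1) + (0)(-2) + (1)(-3) = -2
AB[1,2] = (-1)(-2) + (0)(-1) + (1)(-1) = 1
AB[2,1] = (0)(-1) + (1)(-2) + (1)(-3) = -5
AB[2,2] = (0)(-2) + (1)(-1) + (1)(-1) = -2

AB = 
  [ -2,   1]
  [ -5,  -2]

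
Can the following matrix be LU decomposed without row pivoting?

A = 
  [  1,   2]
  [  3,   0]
Yes.
A[1,1] = 1 ≠ 0, so Gaussian elimination proceeds without a row swap: multiplier ℓ₂₁ = (3)/(1) = 3, and U[2,2] = 0 - (3)(2) = -6.
L = 
  [  1,   0]
  [  3,   1]
U = 
  [  1,   2]
  [  0,  -6]
Check row 2 of LU: [(3)(1), (3)(2) + (-6)] = [3, 0] = row 2 of A ✓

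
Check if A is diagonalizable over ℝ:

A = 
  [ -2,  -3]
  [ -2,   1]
Yes

tr(A) = -1, det(A) = -8
Characteristic polynomial: λ² - tr(A)λ + det(A) = λ² + λ - 8
λ² + λ - 8 = 0  ⇒  λ = (-1 ± √((1)² - 4·(-8)))/2 = (-1 ± √(33))/2
  = (-1 + √33)/2,  (-1 - √33)/2
Eigenvalues: (-1 + √33)/2, (-1 - √33)/2  (≈ 2.372, -3.372)
The two irrational eigenvalues are distinct (simple), so each has alg. mult. = geom. mult. = 1.
Sum of geometric multiplicities equals n, so A has n independent eigenvectors.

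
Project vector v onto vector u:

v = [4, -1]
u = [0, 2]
v·u = (4)(0) + (-1)(2) = -2
u·u = (0)² + (2)² = 4
proj_u(v) = (v·u / u·u) × u = (-2/4) × u = (-1/2) × u

proj_u(v) = [0, -1]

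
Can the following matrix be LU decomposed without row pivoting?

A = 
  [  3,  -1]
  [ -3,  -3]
Yes.
A[1,1] = 3 ≠ 0, so Gaussian elimination proceeds without a row swap: multiplier ℓ₂₁ = (-3)/(3) = -1, and U[2,2] = -3 - (-1)(-1) = -4.
L = 
  [  1,   0]
  [ -1,   1]
U = 
  [  3,  -1]
  [  0,  -4]
Check row 2 of LU: [(-1)(3), (-1)(-1) + (-4)] = [-3, -3] = row 2 of A ✓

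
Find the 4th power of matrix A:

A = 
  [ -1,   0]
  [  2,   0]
A^4 = 
  [  1,   0]
  [ -2,   0]

A² = A·A:
A²[1,1] = (-1)(-1) + (0)(2) = 1
A²[1,2] = (-1)(0) + (0)(0) = 0
A²[2,1] = (2)(-1) + (0)(2) = -2
A²[2,2] = (2)(0) + (0)(0) = 0
A² = 
  [  1,   0]
  [ -2,   0]

A^3 = A^2·A:
A^3[1,1] = (1)(-1) + (0)(2) = -1
A^3[1,2] = (1)(0) + (0)(0) = 0
A^3[2,1] = (-2)(-1) + (0)(2) = 2
A^3[2,2] = (-2)(0) + (0)(0) = 0
A^3 = 
  [ -1,   0]
  [  2,   0]

A^4 = A^3·A:
A^4[1,1] = (-1)(-1) + (0)(2) = 1
A^4[1,2] = (-1)(0) + (0)(0) = 0
A^4[2,1] = (2)(-1) + (0)(2) = -2
A^4[2,2] = (2)(0) + (0)(0) = 0
A^4 = 
  [  1,   0]
  [ -2,   0]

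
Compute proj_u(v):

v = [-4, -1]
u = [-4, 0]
v·u = (-4)(-4) + (-1)(0) = 16
u·u = (-4)² + (0)² = 16
proj_u(v) = (v·u / u·u) × u = (16/16) × u = (1) × u

proj_u(v) = [-4, 0]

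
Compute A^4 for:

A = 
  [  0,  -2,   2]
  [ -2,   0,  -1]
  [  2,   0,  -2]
A² = A·A:
A²[1,1] = (0)(0) + (-2)(-2) + (2)(2) = 8
A²[1,2] = (0)(-2) + (-2)(0) + (2)(0) = 0
A²[1,3] = (0)(2) + (-2)(-1) + (2)(-2) = -2
A²[2,1] = (-2)(0) + (0)(-2) + (-1)(2) = -2
A²[2,2] = (-2)(-2) + (0)(0) + (-1)(0) = 4
A²[2,3] = (-2)(2) + (0)(-1) + (-1)(-2) = -2
A²[3,1] = (2)(0) + (0)(-2) + (-2)(2) = -4
A²[3,2] = (2)(-2) + (0)(0) + (-2)(0) = -4
A²[3,3] = (2)(2) + (0)(-1) + (-2)(-2) = 8
A² = 
  [  8,   0,  -2]
  [ -2,   4,  -2]
  [ -4,  -4,   8]

A^3 = A^2·A:
A^3[1,1] = (8)(0) + (0)(-2) + (-2)(2) = -4
A^3[1,2] = (8)(-2) + (0)(0) + (-2)(0) = -16
A^3[1,3] = (8)(2) + (0)(-1) + (-2)(-2) = 20
A^3[2,1] = (-2)(0) + (4)(-2) + (-2)(2) = -12
A^3[2,2] = (-2)(-2) + (4)(0) + (-2)(0) = 4
A^3[2,3] = (-2)(2) + (4)(-1) + (-2)(-2) = -4
A^3[3,1] = (-4)(0) + (-4)(-2) + (8)(2) = 24
A^3[3,2] = (-4)(-2) + (-4)(0) + (8)(0) = 8
A^3[3,3] = (-4)(2) + (-4)(-1) + (8)(-2) = -20
A^3 = 
  [ -4, -16,  20]
  [-12,   4,  -4]
  [ 24,   8, -20]

A^4 = A^3·A:
A^4[1,1] = (-4)(0) + (-16)(-2) + (20)(2) = 72
A^4[1,2] = (-4)(-2) + (-16)(0) + (20)(0) = 8
A^4[1,3] = (-4)(2) + (-16)(-1) + (20)(-2) = -32
A^4[2,1] = (-12)(0) + (4)(-2) + (-4)(2) = -16
A^4[2,2] = (-12)(-2) + (4)(0) + (-4)(0) = 24
A^4[2,3] = (-12)(2) + (4)(-1) + (-4)(-2) = -20
A^4[3,1] = (24)(0) + (8)(-2) + (-20)(2) = -56
A^4[3,2] = (24)(-2) + (8)(0) + (-20)(0) = -48
A^4[3,3] = (24)(2) + (8)(-1) + (-20)(-2) = 80
A^4 = 
  [ 72,   8, -32]
  [-16,  24, -20]
  [-56, -48,  80]

Therefore
A^4 = 
  [ 72,   8, -32]
  [-16,  24, -20]
  [-56, -48,  80]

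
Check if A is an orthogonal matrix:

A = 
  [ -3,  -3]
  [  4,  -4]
No

AᵀA = 
  [ 25,  -7]
  [ -7,  25]
≠ I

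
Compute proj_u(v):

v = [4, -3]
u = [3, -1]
proj_u(v) = [9/2, -3/2]

v·u = (4)(3) + (-3)(-1) = 15
u·u = (3)² + (-1)² = 10
proj_u(v) = (v·u / u·u) × u = (15/10) × u = (3/2) × u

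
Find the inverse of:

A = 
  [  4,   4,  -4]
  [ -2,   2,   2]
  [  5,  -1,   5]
det(A) = (4)·((2)(5) - (2)(-1)) - (4)·((-2)(5) - (2)(5)) + (-4)·((-2)(-1) - (2)(5))
  = (4)(12) - (4)(-20) + (-4)(-8)
  = 160
det(A) = 160 ≠ 0, so A is invertible.

Cofactors Cᵢⱼ = (-1)ⁱ⁺ʲ·Mᵢⱼ:
C = 
  [ 12,  20,  -8]
  [-16,  40,  24]
  [ 16,   0,  16]

adj(A) = Cᵀ:
adj(A) = 
  [ 12, -16,  16]
  [ 20,  40,   0]
  [ -8,  24,  16]

A⁻¹ = (1/160) · adj(A):
A⁻¹ = 
  [ 3/40, -1/10,  1/10]
  [  1/8,   1/4,     0]
  [-1/20,  3/20,  1/10]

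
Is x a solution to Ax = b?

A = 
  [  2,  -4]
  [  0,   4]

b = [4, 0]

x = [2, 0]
Yes

Ax = [4, 0] = b ✓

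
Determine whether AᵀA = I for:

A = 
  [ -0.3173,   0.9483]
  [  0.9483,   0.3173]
Yes

AᵀA = 
  [  1,   0]
  [  0,   1]
≈ I (equal to I up to the 4-dp rounding of the entries)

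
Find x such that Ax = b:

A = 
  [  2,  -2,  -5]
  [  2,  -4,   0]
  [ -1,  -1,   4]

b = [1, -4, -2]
Row reduce the augmented matrix [A|b]:
R2 → R2 - (1)·R1
R3 → R3 + (1/2)·R1
R3 → R3 - (1)·R2
REF = 
  [   2,   -2,   -5,    1]
  [   0,   -2,    5,   -5]
  [   0,    0, -7/2,  7/2]

Back-substitution:
x₃ = (7/2) / (-7/2) = -1
x₂ = (-5 - (5)(-1)) / (-2) = 0
x₁ = (1 - (-2)(0) - (-5)(-1)) / 2 = -2

x = [-2, 0, -1]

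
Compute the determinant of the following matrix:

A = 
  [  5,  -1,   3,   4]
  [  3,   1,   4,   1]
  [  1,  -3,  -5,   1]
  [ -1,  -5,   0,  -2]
220

Cofactor expansion along row 1: det(A) = a₁₁M₁₁ - a₁₂M₁₂ + a₁₃M₁₃ - a₁₄M₁₄

M₁₁ = det[[1, 4, 1]; [-3, -5, 1]; [-5, 0, -2]]
  = (1)·((-5)(-2) - (1)(0)) - (4)·((-3)(-2) - (1)(-5)) + (1)·((-3)(0) - (-5)(-5))
  = (1)(10) - (4)(11) + (1)(-25)
  = -59
M₁₂ = det[[3, 4, 1]; [1, -5, 1]; [-1, 0, -2]]
  = (3)·((-5)(-2) - (1)(0)) - (4)·((1)(-2) - (1)(-1)) + (1)·((1)(0) - (-5)(-1))
  = (3)(10) - (4)(-1) + (1)(-5)
  = 29
M₁₃ = det[[3, 1, 1]; [1, -3, 1]; [-1, -5, -2]]
  = (3)·((-3)(-2) - (1)(-5)) - (1)·((1)(-2) - (1)(-1)) + (1)·((1)(-5) - (-3)(-1))
  = (3)(11) - (1)(-1) + (1)(-8)
  = 26
M₁₄ = det[[3, 1, 4]; [1, -3, -5]; [-1, -5, 0]]
  = (3)·((-3)(0) - (-5)(-5)) - (1)·((1)(0) - (-5)(-1)) + (4)·((1)(-5) - (-3)(-1))
  = (3)(-25) - (1)(-5) + (4)(-8)
  = -102

det(A) = (5)(-59) - (-1)(29) + (3)(26) - (4)(-102) = 220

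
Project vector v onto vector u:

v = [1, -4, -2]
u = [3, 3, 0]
v·u = (1)(3) + (-4)(3) + (-2)(0) = -9
u·u = (3)² + (3)² + (0)² = 18
proj_u(v) = (v·u / u·u) × u = (-9/18) × u = (-1/2) × u

proj_u(v) = [-3/2, -3/2, 0]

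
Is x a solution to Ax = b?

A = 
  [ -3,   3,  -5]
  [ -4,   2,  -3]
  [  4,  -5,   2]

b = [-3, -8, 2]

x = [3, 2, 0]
Yes

Ax = [-3, -8, 2] = b ✓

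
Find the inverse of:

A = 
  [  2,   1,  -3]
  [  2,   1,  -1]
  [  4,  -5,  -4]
det(A) = (2)·((1)(-4) - (-1)(-5)) - (1)·((2)(-4) - (-1)(4)) + (-3)·((2)(-5) - (1)(4))
  = (2)(-9) - (1)(-4) + (-3)(-14)
  = 28
det(A) = 28 ≠ 0, so A is invertible.

Cofactors Cᵢⱼ = (-1)ⁱ⁺ʲ·Mᵢⱼ:
C = 
  [ -9,   4, -14]
  [ 19,   4,  14]
  [  2,  -4,   0]

adj(A) = Cᵀ:
adj(A) = 
  [ -9,  19,   2]
  [  4,   4,  -4]
  [-14,  14,   0]

A⁻¹ = (1/28) · adj(A):
A⁻¹ = 
  [-9/28, 19/28,  1/14]
  [  1/7,   1/7,  -1/7]
  [ -1/2,   1/2,     0]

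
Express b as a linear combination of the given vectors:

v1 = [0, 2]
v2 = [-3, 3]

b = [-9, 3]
c1 = -3, c2 = 3

b = -3·v1 + 3·v2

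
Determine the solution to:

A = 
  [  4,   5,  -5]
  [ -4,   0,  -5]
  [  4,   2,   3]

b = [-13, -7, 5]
Row reduce the augmented matrix [A|b]:
R2 → R2 + (1)·R1
R3 → R3 - (1)·R1
R3 → R3 + (3/5)·R2
REF = 
  [  4,   5,  -5, -13]
  [  0,   5, -10, -20]
  [  0,   0,   2,   6]

Back-substitution:
x₃ = 6 / 2 = 3
x₂ = (-20 - (-10)(3)) / 5 = 2
x₁ = (-13 - (5)(2) - (-5)(3)) / 4 = -2

x = [-2, 2, 3]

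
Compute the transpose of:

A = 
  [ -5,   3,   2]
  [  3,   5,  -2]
Aᵀ = 
  [ -5,   3]
  [  3,   5]
  [  2,  -2]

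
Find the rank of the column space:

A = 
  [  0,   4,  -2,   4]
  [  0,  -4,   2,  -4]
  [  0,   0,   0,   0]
dim(Col(A)) = 1

Row reduce:
R2 → R2 + (1)·R1
REF = 
  [  0,   4,  -2,   4]
  [  0,   0,   0,   0]
  [  0,   0,   0,   0]
Pivot columns: 2 → 1 pivot.
dim(Col(A)) = number of pivot columns = 1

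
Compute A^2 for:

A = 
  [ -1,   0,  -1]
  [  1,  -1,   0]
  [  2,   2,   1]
A² = A·A:
A²[1,1] = (-1)(-1) + (0)(1) + (-1)(2) = -1
A²[1,2] = (-1)(0) + (0)(-1) + (-1)(2) = -2
A²[1,3] = (-1)(-1) + (0)(0) + (-1)(1) = 0
A²[2,1] = (1)(-1) + (-1)(1) + (0)(2) = -2
A²[2,2] = (1)(0) + (-1)(-1) + (0)(2) = 1
A²[2,3] = (1)(-1) + (-1)(0) + (0)(1) = -1
A²[3,1] = (2)(-1) + (2)(1) + (1)(2) = 2
A²[3,2] = (2)(0) + (2)(-1) + (1)(2) = 0
A²[3,3] = (2)(-1) + (2)(0) + (1)(1) = -1
A² = 
  [ -1,  -2,   0]
  [ -2,   1,  -1]
  [  2,   0,  -1]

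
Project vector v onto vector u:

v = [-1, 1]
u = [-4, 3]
proj_u(v) = [-28/25, 21/25]

v·u = (-1)(-4) + (1)(3) = 7
u·u = (-4)² + (3)² = 25
proj_u(v) = (v·u / u·u) × u = (7/25) × u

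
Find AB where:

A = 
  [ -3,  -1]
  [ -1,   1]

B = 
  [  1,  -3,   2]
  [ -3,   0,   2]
AB = 
  [  0,   9,  -8]
  [ -4,   3,   0]

A is 2×2 and B is 2×3, so AB is 2×3. Each entry is (row of A)·(column of B):
AB[1,1] = (-3)(1) + (-1)(-3) = 0
AB[1,2] = (-3)(-3) + (-1)(0) = 9
AB[1,3] = (-3)(2) + (-1)(2) = -8
AB[2,1] = (-1)(1) + (1)(-3) = -4
AB[2,2] = (-1)(-3) + (1)(0) = 3
AB[2,3] = (-1)(2) + (1)(2) = 0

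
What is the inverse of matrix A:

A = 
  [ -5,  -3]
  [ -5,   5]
det(A) = (-5)(5) - (-3)(-5) = -40
For a 2×2 matrix, A⁻¹ = (1/det(A)) · [[d, -b], [-c, a]]
    = (-1/40) · [[5, 3], [5, -5]]

A⁻¹ = 
  [ -1/8, -3/40]
  [ -1/8,   1/8]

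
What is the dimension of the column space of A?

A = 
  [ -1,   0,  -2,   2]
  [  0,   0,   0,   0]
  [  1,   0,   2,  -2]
dim(Col(A)) = 1

Row reduce:
R3 → R3 + (1)·R1
REF = 
  [ -1,   0,  -2,   2]
  [  0,   0,   0,   0]
  [  0,   0,   0,   0]
Pivot columns: 1 → 1 pivot.
dim(Col(A)) = number of pivot columns = 1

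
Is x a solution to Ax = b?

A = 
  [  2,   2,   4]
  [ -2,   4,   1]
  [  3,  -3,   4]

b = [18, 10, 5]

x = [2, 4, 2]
No

Ax = [20, 14, 2] ≠ b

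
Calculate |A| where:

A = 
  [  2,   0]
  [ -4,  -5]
For a 2×2 matrix, det = ad - bc = (2)(-5) - (0)(-4) = -10

det(A) = -10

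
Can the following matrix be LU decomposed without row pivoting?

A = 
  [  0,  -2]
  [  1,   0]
No.
A[1,1] = 0 but A[2,1] = 1 ≠ 0. Any LU with L unit lower triangular has (LU)[1,1] = U[1,1] and (LU)[2,1] = L[2,1]·U[1,1]; matching A forces U[1,1] = 0, which then forces (LU)[2,1] = 0 ≠ 1. A row swap (pivoting) is required.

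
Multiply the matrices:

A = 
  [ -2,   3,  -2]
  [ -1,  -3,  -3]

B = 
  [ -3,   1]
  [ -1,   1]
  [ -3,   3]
A is 2×3 and B is 3×2, so AB is 2×2. Each entry is (row of A)·(column of B):
AB[1,1] = (-2)(-3) + (3)(-1) + (-2)(-3) = 9
AB[1,2] = (-2)(1) + (3)(1) + (-2)(3) = -5
AB[2,1] = (-1)(-3) + (-3)(-1) + (-3)(-3) = 15
AB[2,2] = (-1)(1) + (-3)(1) + (-3)(3) = -13

AB = 
  [  9,  -5]
  [ 15, -13]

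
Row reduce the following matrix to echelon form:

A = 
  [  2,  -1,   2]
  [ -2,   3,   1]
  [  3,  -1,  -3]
Row operations:
R2 → R2 + (1)·R1
R3 → R3 - (3/2)·R1
R3 → R3 - (1/4)·R2

Resulting echelon form:
REF = 
  [    2,    -1,     2]
  [    0,     2,     3]
  [    0,     0, -27/4]

Rank = 3 (number of non-zero pivot rows).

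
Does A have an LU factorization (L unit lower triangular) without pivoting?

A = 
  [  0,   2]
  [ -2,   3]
No.
A[1,1] = 0 but A[2,1] = -2 ≠ 0. Any LU with L unit lower triangular has (LU)[1,1] = U[1,1] and (LU)[2,1] = L[2,1]·U[1,1]; matching A forces U[1,1] = 0, which then forces (LU)[2,1] = 0 ≠ -2. A row swap (pivoting) is required.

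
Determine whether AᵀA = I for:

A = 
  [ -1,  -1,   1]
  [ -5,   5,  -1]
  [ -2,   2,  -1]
No

AᵀA = 
  [ 30, -28,   6]
  [-28,  30,  -8]
  [  6,  -8,   3]
≠ I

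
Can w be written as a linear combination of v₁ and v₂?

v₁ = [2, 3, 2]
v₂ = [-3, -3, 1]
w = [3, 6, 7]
Yes

Form the augmented matrix and row-reduce:
[v₁|v₂|w] = 
  [  2,  -3,   3]
  [  3,  -3,   6]
  [  2,   1,   7]
R2 → R2 - (3/2)·R1
R3 → R3 - (1)·R1
R3 → R3 - (8/3)·R2
REF = 
  [  2,  -3,   3]
  [  0, 3/2, 3/2]
  [  0,   0,   0]

No row of the form [0 0 | nonzero], so the system is consistent. Back-substitution gives c₁ = 3, c₂ = 1: w = (3)·v₁ + (1)·v₂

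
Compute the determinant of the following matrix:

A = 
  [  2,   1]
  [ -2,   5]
For a 2×2 matrix, det = ad - bc = (2)(5) - (1)(-2) = 12

det(A) = 12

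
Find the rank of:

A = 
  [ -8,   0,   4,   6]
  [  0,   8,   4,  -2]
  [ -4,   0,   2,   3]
Row reduce:
R3 → R3 - (1/2)·R1
REF = 
  [ -8,   0,   4,   6]
  [  0,   8,   4,  -2]
  [  0,   0,   0,   0]
Pivot columns: 1, 2 → 2 pivots.

rank(A) = 2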